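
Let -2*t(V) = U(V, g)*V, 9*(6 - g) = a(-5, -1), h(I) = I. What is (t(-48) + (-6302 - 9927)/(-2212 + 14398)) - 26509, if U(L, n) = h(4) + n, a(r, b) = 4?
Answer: -320260247/12186 ≈ -26281.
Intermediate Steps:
g = 50/9 (g = 6 - 1/9*4 = 6 - 4/9 = 50/9 ≈ 5.5556)
U(L, n) = 4 + n
t(V) = -43*V/9 (t(V) = -(4 + 50/9)*V/2 = -43*V/9)
(t(-48) + (-6302 - 9927)/(-2212 + 14398)) - 26509 = (-43/9*(-48) + (-6302 - 9927)/(-2212 + 14398)) - 26509 = (688/3 - 16229/12186) - 26509 = 2778427/12186 - 26509 = -320260247/12186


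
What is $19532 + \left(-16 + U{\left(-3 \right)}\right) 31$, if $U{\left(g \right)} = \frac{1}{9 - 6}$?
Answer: $\frac{57139}{3} \approx 19046.0$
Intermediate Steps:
$U{\left(g \right)} = \frac{1}{3}$ ($U{\left(g \right)} = \frac{1}{9 - 6} = \frac{1}{3}$)
$19532 + \left(-16 + U{\left(-3 \right)}\right) 31 = 19532 + \left(-16 + \frac{1}{3}\right) 31 = 19532 - \frac{1457}{3} = \frac{57139}{3}$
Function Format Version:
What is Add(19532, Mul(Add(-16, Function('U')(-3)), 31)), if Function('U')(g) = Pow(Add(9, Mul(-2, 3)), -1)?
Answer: Rational(57139, 3) ≈ 19046.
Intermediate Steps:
Function('U')(g) = Rational(1, 3) (Function('U')(g) = Pow(Add(9, -6), -1) = Pow(3, -1) = Rational(1, 3))
Add(19532, Mul(Add(-16, Function('U')(-3)), 31)) = Add(19532, Mul(Add(-16, Rational(1, 3)), 31)) = Add(19532, Mul(Rational(-47, 3), 31)) = Add(19532, Rational(-1457, 3)) = Rational(57139, 3)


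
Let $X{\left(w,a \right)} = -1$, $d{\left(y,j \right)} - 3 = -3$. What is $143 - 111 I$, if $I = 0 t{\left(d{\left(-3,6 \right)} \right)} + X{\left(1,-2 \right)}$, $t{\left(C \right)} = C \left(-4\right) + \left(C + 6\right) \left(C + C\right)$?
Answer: $254$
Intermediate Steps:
$d{\left(y,j \right)} = 0$ ($d{\left(y,j \right)} = 3 - 3 = 0$)
$t{\left(C \right)} = - 4 C + 2 C \left(6 + C\right)$ ($t{\left(C \right)} = - 4 C + \left(6 + C\right) 2 C = - 4 C + 2 C \left(6 + C\right)$)
$I = -1$ ($I = 0 \cdot 2 \cdot 0 \left(4 + 0\right) - 1 = 0 \cdot 2 \cdot 0 \cdot 4 - 1 = 0 \cdot 0 - 1 = 0 - 1 = -1$)
$143 - 111 I = 143 - -111 = 143 + 111 = 254$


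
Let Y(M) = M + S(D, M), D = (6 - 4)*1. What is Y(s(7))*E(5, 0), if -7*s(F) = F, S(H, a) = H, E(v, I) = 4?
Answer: 4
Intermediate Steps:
D = 2 (D = 2*1 = 2)
s(F) = -F/7
Y(M) = 2 + M (Y(M) = M + 2 = 2 + M)
Y(s(7))*E(5, 0) = (2 - ⅐*7)*4 = (2 - 1)*4 = 1*4 = 4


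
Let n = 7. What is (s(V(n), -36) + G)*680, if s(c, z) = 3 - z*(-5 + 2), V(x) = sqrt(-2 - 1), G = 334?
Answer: 155720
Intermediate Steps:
V(x) = I*sqrt(3) (V(x) = sqrt(-3) = I*sqrt(3))
s(c, z) = 3 + 3*z (s(c, z) = 3 - z*(-3) = 3 - (-3)*z = 3 + 3*z)
(s(V(n), -36) + G)*680 = ((3 + 3*(-36)) + 334)*680 = ((3 - 108) + 334)*680 = (-105 + 334)*680 = 229*680 = 155720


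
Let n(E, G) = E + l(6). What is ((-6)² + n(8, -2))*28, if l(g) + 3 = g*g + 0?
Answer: 2156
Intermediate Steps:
l(g) = -3 + g² (l(g) = -3 + (g*g + 0) = -3 + (g² + 0) = -3 + g²)
n(E, G) = 33 + E (n(E, G) = E + (-3 + 6²) = E + (-3 + 36) = E + 33 = 33 + E)
((-6)² + n(8, -2))*28 = ((-6)² + (33 + 8))*28 = (36 + 41)*28 = 77*28 = 2156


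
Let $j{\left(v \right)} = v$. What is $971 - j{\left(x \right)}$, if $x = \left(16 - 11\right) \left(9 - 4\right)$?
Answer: $946$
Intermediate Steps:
$x = 25$ ($x = \left(16 - 11\right) 5 = 5 \cdot 5 = 25$)
$971 - j{\left(x \right)} = 971 - 25 = 946$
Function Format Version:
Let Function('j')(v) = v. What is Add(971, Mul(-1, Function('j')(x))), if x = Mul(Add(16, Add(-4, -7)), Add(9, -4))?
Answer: 946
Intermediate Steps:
x = 25 (x = Mul(Add(16, -11), 5) = Mul(5, 5) = 25)
Add(971, Mul(-1, Function('j')(x))) = Add(971, Mul(-1, 25)) = Add(971, -25) = 946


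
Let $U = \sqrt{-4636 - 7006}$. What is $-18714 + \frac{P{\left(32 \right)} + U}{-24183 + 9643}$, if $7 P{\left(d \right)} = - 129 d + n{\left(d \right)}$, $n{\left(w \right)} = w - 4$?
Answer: $- \frac{95235341}{5089} - \frac{i \sqrt{11642}}{14540} \approx -18714.0 - 0.0074208 i$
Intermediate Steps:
$n{\left(w \right)} = -4 + w$
$U = i \sqrt{11642}$ ($U = \sqrt{-11642} = i \sqrt{11642} \approx 107.9 i$)
$P{\left(d \right)} = - \frac{4}{7} - \frac{128 d}{7}$ ($P{\left(d \right)} = \frac{- 129 d + \left(-4 + d\right)}{7} = \frac{-4 - 128 d}{7} = - \frac{4}{7} - \frac{128 d}{7}$)
$-18714 + \frac{P{\left(32 \right)} + U}{-24183 + 9643} = -18714 + \frac{\left(- \frac{4}{7} - \frac{4096}{7}\right) + i \sqrt{11642}}{-24183 + 9643} = -18714 + \frac{\left(- \frac{4}{7} - \frac{4096}{7}\right) + i \sqrt{11642}}{-14540} = -18714 + \left(- \frac{4100}{7} + i \sqrt{11642}\right) \left(- \frac{1}{14540}\right) = -18714 + \left(\frac{205}{5089} - \frac{i \sqrt{11642}}{14540}\right) = - \frac{95235341}{5089} - \frac{i \sqrt{11642}}{14540}$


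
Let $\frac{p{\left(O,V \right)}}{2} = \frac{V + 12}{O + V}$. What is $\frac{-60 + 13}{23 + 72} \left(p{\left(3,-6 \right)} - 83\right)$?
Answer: $\frac{4089}{95} \approx 43.042$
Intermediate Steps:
$p{\left(O,V \right)} = \frac{2 \left(12 + V\right)}{O + V}$ ($p{\left(O,V \right)} = 2 \frac{V + 12}{O + V} = 2 \frac{12 + V}{O + V} = \frac{2 \left(12 + V\right)}{O + V}$)
$\frac{-60 + 13}{23 + 72} \left(p{\left(3,-6 \right)} - 83\right) = \frac{-60 + 13}{23 + 72} \left(\frac{2 \left(12 - 6\right)}{3 - 6} - 83\right) = - \frac{47}{95} \left(2 \frac{1}{-3} \cdot 6 - 83\right) = \left(-47\right) \frac{1}{95} \left(2 \left(- \frac{1}{3}\right) 6 - 83\right) = - \frac{47 \left(-4 - 83\right)}{95} = \left(- \frac{47}{95}\right) \left(-87\right) = \frac{4089}{95}$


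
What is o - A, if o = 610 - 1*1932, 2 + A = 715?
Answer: -2035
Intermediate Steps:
A = 713 (A = -2 + 715 = 713)
o = -1322 (o = 610 - 1932 = -1322)
o - A = -1322 - 1*713 = -1322 - 713 = -2035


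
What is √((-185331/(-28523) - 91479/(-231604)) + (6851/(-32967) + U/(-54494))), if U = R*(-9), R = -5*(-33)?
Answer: √49821403081629943753542311618585/2724466687699086 ≈ 2.5908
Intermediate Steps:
R = 165
U = -1485 (U = 165*(-9) = -1485)
√((-185331/(-28523) - 91479/(-231604)) + (6851/(-32967) + U/(-54494))) = √((-185331/(-28523) - 91479/(-231604)) + (6851/(-32967) - 1485/(-54494))) = √((-185331*(-1/28523) - 91479*(-1/231604)) + (6851*(-1/32967) - 1485*(-1/54494))) = √((185331/28523 + 91479/231604) + (-6851/32967 + 135/4954)) = √(45532656441/6606040892 - 29489309/163318518) = √(329159926791656855/49040400378583548) = √49821403081629943753542311618585/2724466687699086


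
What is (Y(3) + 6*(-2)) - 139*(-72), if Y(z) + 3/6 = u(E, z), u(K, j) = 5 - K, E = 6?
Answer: 19989/2 ≈ 9994.5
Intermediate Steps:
Y(z) = -3/2 (Y(z) = -½ + (5 - 1*6) = -½ + (5 - 6) = -½ - 1 = -3/2)
(Y(3) + 6*(-2)) - 139*(-72) = (-3/2 + 6*(-2)) - 139*(-72) = (-3/2 - 12) + 10008 = -27/2 + 10008 = 19989/2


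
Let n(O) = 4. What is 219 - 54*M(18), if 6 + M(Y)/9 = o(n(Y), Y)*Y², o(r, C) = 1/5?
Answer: -141789/5 ≈ -28358.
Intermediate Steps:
o(r, C) = ⅕
M(Y) = -54 + 9*Y²/5 (M(Y) = -54 + 9*(Y²/5) = -54 + 9*Y²/5)
219 - 54*M(18) = 219 - 54*(-54 + (9/5)*18²) = 219 - 54*(-54 + (9/5)*324) = 219 - 54*(-54 + 2916/5) = 219 - 54*2646/5 = 219 - 142884/5 = -141789/5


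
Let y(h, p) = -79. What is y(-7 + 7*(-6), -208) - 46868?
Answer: -46947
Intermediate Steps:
y(-7 + 7*(-6), -208) - 46868 = -79 - 46868 = -46947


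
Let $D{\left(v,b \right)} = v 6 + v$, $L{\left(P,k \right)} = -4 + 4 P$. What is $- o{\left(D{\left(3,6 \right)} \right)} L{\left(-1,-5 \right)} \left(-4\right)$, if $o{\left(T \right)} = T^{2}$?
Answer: $-14112$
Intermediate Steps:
$D{\left(v,b \right)} = 7 v$ ($D{\left(v,b \right)} = 6 v + v = 7 v$)
$- o{\left(D{\left(3,6 \right)} \right)} L{\left(-1,-5 \right)} \left(-4\right) = - \left(7 \cdot 3\right)^{2} \left(-4 + 4 \left(-1\right)\right) \left(-4\right) = - 21^{2} \left(-4 - 4\right) \left(-4\right) = \left(-1\right) 441 \left(-8\right) \left(-4\right) = \left(-441\right) \left(-8\right) \left(-4\right) = 3528 \left(-4\right) = -14112$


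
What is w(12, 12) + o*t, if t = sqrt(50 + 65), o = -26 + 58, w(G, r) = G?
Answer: 12 + 32*sqrt(115) ≈ 355.16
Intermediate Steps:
o = 32
t = sqrt(115) ≈ 10.724
w(12, 12) + o*t = 12 + 32*sqrt(115)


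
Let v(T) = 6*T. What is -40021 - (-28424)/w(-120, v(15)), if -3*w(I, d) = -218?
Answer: -4319653/109 ≈ -39630.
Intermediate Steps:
w(I, d) = 218/3 (w(I, d) = -⅓*(-218) = 218/3)
-40021 - (-28424)/w(-120, v(15)) = -40021 - (-28424)/218/3 = -40021 - (-28424)*3/218 = -40021 - 1*(-42636/109) = -40021 + 42636/109 = -4319653/109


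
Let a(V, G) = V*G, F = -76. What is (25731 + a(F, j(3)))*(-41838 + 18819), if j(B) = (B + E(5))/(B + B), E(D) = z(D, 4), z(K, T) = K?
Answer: -589969297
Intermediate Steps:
E(D) = D
j(B) = (5 + B)/(2*B) (j(B) = (B + 5)/(B + B) = (5 + B)/((2*B)) = (5 + B)*(1/(2*B)) = (5 + B)/(2*B))
a(V, G) = G*V
(25731 + a(F, j(3)))*(-41838 + 18819) = (25731 + ((½)*(5 + 3)/3)*(-76))*(-41838 + 18819) = (25731 + ((½)*(⅓)*8)*(-76))*(-23019) = (25731 + (4/3)*(-76))*(-23019) = (25731 - 304/3)*(-23019) = (76889/3)*(-23019) = -589969297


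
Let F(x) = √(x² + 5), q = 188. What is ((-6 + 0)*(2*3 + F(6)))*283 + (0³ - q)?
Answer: -10376 - 1698*√41 ≈ -21249.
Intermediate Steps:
F(x) = √(5 + x²)
((-6 + 0)*(2*3 + F(6)))*283 + (0³ - q) = ((-6 + 0)*(2*3 + √(5 + 6²)))*283 + (0³ - 1*188) = -6*(6 + √(5 + 36))*283 + (0 - 188) = -6*(6 + √41)*283 - 188 = (-36 - 6*√41)*283 - 188 = (-10188 - 1698*√41) - 188 = -10376 - 1698*√41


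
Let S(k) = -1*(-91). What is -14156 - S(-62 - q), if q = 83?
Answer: -14247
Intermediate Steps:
S(k) = 91
-14156 - S(-62 - q) = -14156 - 1*91 = -14156 - 91 = -14247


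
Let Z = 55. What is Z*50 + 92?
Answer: 2842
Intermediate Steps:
Z*50 + 92 = 55*50 + 92 = 2750 + 92 = 2842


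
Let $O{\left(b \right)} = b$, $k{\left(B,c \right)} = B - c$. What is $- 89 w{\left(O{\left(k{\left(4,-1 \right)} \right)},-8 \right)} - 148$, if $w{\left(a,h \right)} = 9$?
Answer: $-949$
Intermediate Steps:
$- 89 w{\left(O{\left(k{\left(4,-1 \right)} \right)},-8 \right)} - 148 = \left(-89\right) 9 - 148 = -801 - 148 = -949$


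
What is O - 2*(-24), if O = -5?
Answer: 43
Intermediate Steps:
O - 2*(-24) = -5 - 2*(-24) = -5 + 48 = 43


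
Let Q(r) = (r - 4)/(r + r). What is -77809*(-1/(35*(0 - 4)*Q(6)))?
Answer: -233427/70 ≈ -3334.7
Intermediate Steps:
Q(r) = (-4 + r)/(2*r) (Q(r) = (-4 + r)/((2*r)) = (-4 + r)*(1/(2*r)) = (-4 + r)/(2*r))
-77809*(-1/(35*(0 - 4)*Q(6))) = -77809*(-12/(35*(0 - 4)*(-4 + 6))) = -77809/(-35*2/(2*6)*(-4)) = -77809/(-35*1/6*(-4)) = -77809/((-35/6*(-4))) = -77809/70/3 = -77809*3/70 = -233427/70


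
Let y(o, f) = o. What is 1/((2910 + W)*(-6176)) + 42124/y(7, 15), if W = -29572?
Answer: 6936327903495/1152651584 ≈ 6017.7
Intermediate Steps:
1/((2910 + W)*(-6176)) + 42124/y(7, 15) = 1/((2910 - 29572)*(-6176)) + 42124/7 = -1/6176/(-26662) + 42124*(⅐) = -1/26662*(-1/6176) + 42124/7 = 1/164664512 + 42124/7 = 6936327903495/1152651584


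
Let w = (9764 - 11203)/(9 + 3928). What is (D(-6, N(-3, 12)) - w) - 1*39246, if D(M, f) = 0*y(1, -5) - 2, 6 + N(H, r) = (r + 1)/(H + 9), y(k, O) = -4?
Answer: -154517937/3937 ≈ -39248.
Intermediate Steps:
w = -1439/3937 ≈ -0.36551
N(H, r) = -6 + (1 + r)/(9 + H) (N(H, r) = -6 + (r + 1)/(H + 9) = -6 + (1 + r)/(9 + H))
D(M, f) = -2 (D(M, f) = 0*(-4) - 2 = 0 - 2 = -2)
(D(-6, N(-3, 12)) - w) - 1*39246 = (-2 - 1*(-1439/3937)) - 1*39246 = (-2 + 1439/3937) - 39246 = -6435/3937 - 39246 = -154517937/3937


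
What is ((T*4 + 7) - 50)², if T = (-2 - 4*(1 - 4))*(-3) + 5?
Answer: 20449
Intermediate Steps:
T = -25 (T = (-2 - 4*(-3))*(-3) + 5 = (-2 + 12)*(-3) + 5 = 10*(-3) + 5 = -30 + 5 = -25)
((T*4 + 7) - 50)² = ((-25*4 + 7) - 50)² = ((-100 + 7) - 50)² = (-93 - 50)² = (-143)² = 20449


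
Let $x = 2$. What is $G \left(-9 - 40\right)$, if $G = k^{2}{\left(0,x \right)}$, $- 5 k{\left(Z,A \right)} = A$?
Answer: $- \frac{196}{25} \approx -7.84$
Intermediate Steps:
$k{\left(Z,A \right)} = - \frac{A}{5}$
$G = \frac{4}{25}$ ($G = \left(\left(- \frac{1}{5}\right) 2\right)^{2} = \left(- \frac{2}{5}\right)^{2} = \frac{4}{25} \approx 0.16$)
$G \left(-9 - 40\right) = \frac{4 \left(-9 - 40\right)}{25} = \frac{4}{25} \left(-49\right) = - \frac{196}{25}$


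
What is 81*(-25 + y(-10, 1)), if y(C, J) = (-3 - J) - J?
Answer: -2430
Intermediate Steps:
y(C, J) = -3 - 2*J
81*(-25 + y(-10, 1)) = 81*(-25 + (-3 - 2*1)) = 81*(-25 + (-3 - 2)) = 81*(-25 - 5) = 81*(-30) = -2430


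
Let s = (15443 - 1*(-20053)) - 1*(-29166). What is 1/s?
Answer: 1/64662 ≈ 1.5465e-5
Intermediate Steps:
s = 64662 (s = (15443 + 20053) + 29166 = 35496 + 29166 = 64662)
1/s = 1/64662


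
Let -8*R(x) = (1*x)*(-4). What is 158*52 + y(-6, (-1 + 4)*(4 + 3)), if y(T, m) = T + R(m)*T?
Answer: 8147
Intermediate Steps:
R(x) = x/2 (R(x) = -1*x*(-4)/8 = -x*(-4)/8 = -(-1)*x/2 = x/2)
y(T, m) = T + T*m/2 (y(T, m) = T + (m/2)*T = T + T*m/2)
158*52 + y(-6, (-1 + 4)*(4 + 3)) = 158*52 + (1/2)*(-6)*(2 + (-1 + 4)*(4 + 3)) = 8216 + (1/2)*(-6)*(2 + 3*7) = 8216 + (1/2)*(-6)*(2 + 21) = 8216 + (1/2)*(-6)*23 = 8216 - 69 = 8147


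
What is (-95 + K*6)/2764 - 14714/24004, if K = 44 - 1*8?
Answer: -9441253/16586764 ≈ -0.56920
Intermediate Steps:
K = 36 (K = 44 - 8 = 36)
(-95 + K*6)/2764 - 14714/24004 = (-95 + 36*6)/2764 - 14714/24004 = (-95 + 216)*(1/2764) - 14714*1/24004 = 121*(1/2764) - 7357/12002 = 121/2764 - 7357/12002 = -9441253/16586764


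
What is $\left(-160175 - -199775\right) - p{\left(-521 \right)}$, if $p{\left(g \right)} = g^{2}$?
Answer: $-231841$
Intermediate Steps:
$\left(-160175 - -199775\right) - p{\left(-521 \right)} = \left(-160175 - -199775\right) - \left(-521\right)^{2} = \left(-160175 + 199775\right) - 271441 = 39600 - 271441 = -231841$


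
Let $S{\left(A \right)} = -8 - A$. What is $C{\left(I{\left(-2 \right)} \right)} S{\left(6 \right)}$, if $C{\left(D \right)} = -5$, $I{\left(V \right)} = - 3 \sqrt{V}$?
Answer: $70$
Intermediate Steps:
$C{\left(I{\left(-2 \right)} \right)} S{\left(6 \right)} = - 5 \left(-8 - 6\right) = \left(-5\right) \left(-14\right) = 70$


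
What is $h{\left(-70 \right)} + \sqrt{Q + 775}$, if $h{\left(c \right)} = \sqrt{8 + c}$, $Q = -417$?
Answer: $\sqrt{358} + i \sqrt{62} \approx 18.921 + 7.874 i$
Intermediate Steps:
$h{\left(-70 \right)} + \sqrt{Q + 775} = \sqrt{8 - 70} + \sqrt{-417 + 775} = \sqrt{-62} + \sqrt{358} = i \sqrt{62} + \sqrt{358} = \sqrt{358} + i \sqrt{62}$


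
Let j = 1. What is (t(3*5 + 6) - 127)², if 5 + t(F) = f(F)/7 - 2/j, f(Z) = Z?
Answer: 17161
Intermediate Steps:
t(F) = -7 + F/7 (t(F) = -5 + (F/7 - 2/1) = -5 + (F*(⅐) - 2*1) = -5 + (F/7 - 2) = -5 + (-2 + F/7) = -7 + F/7)
(t(3*5 + 6) - 127)² = ((-7 + (3*5 + 6)/7) - 127)² = ((-7 + (15 + 6)/7) - 127)² = ((-7 + (⅐)*21) - 127)² = ((-7 + 3) - 127)² = (-4 - 127)² = (-131)² = 17161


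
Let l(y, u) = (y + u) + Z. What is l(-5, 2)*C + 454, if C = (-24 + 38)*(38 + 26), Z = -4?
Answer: -5818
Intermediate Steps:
l(y, u) = -4 + u + y (l(y, u) = (y + u) - 4 = (u + y) - 4 = -4 + u + y)
C = 896 (C = 14*64 = 896)
l(-5, 2)*C + 454 = (-4 + 2 - 5)*896 + 454 = -7*896 + 454 = -6272 + 454 = -5818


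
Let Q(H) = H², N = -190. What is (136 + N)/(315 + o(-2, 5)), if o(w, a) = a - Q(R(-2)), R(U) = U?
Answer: -27/158 ≈ -0.17089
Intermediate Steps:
o(w, a) = -4 + a (o(w, a) = a - 1*(-2)² = a - 1*4 = a - 4 = -4 + a)
(136 + N)/(315 + o(-2, 5)) = (136 - 190)/(315 + (-4 + 5)) = -54/(315 + 1) = -54/316 = -54*1/316 = -27/158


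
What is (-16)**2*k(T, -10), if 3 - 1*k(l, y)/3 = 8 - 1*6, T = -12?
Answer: 768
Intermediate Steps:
k(l, y) = 3 (k(l, y) = 9 - 3*(8 - 1*6) = 9 - 3*(8 - 6) = 9 - 3*2 = 9 - 6 = 3)
(-16)**2*k(T, -10) = (-16)**2*3 = 256*3 = 768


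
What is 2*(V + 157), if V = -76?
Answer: 162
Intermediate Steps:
2*(V + 157) = 2*(-76 + 157) = 2*81 = 162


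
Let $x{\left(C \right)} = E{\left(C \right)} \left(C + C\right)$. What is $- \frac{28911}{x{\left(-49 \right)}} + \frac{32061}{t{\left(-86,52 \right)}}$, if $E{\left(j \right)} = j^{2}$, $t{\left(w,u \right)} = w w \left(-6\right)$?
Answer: $- \frac{1043489107}{1740264008} \approx -0.59962$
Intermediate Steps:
$t{\left(w,u \right)} = - 6 w^{2}$ ($t{\left(w,u \right)} = w^{2} \left(-6\right) = - 6 w^{2}$)
$x{\left(C \right)} = 2 C^{3}$ ($x{\left(C \right)} = C^{2} \left(C + C\right) = C^{2} \cdot 2 C = 2 C^{3}$)
$- \frac{28911}{x{\left(-49 \right)}} + \frac{32061}{t{\left(-86,52 \right)}} = - \frac{28911}{2 \left(-49\right)^{3}} + \frac{32061}{\left(-6\right) \left(-86\right)^{2}} = - \frac{28911}{2 \left(-117649\right)} + \frac{32061}{\left(-6\right) 7396} = - \frac{28911}{-235298} + \frac{32061}{-44376} = \left(-28911\right) \left(- \frac{1}{235298}\right) + 32061 \left(- \frac{1}{44376}\right) = \frac{28911}{235298} - \frac{10687}{14792} = - \frac{1043489107}{1740264008}$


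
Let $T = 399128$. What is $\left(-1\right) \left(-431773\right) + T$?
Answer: $830901$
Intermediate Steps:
$\left(-1\right) \left(-431773\right) + T = \left(-1\right) \left(-431773\right) + 399128 = 431773 + 399128 = 830901$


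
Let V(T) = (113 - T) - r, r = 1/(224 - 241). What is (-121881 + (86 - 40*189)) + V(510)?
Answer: -2205783/17 ≈ -1.2975e+5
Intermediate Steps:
r = -1/17 (r = 1/(-17) = -1/17 ≈ -0.058824)
V(T) = 1922/17 - T (V(T) = (113 - T) - 1*(-1/17) = (113 - T) + 1/17 = 1922/17 - T)
(-121881 + (86 - 40*189)) + V(510) = (-121881 + (86 - 40*189)) + (1922/17 - 1*510) = (-121881 + (86 - 7560)) + (1922/17 - 510) = (-121881 - 7474) - 6748/17 = -129355 - 6748/17 = -2205783/17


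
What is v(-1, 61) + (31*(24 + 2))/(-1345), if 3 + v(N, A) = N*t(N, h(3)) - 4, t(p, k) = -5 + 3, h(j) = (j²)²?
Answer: -7531/1345 ≈ -5.5993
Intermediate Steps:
h(j) = j⁴
t(p, k) = -2
v(N, A) = -7 - 2*N (v(N, A) = -3 + (N*(-2) - 4) = -3 + (-2*N - 4) = -3 + (-4 - 2*N) = -7 - 2*N)
v(-1, 61) + (31*(24 + 2))/(-1345) = (-7 - 2*(-1)) + (31*(24 + 2))/(-1345) = (-7 + 2) + (31*26)*(-1/1345) = -5 + 806*(-1/1345) = -5 - 806/1345 = -7531/1345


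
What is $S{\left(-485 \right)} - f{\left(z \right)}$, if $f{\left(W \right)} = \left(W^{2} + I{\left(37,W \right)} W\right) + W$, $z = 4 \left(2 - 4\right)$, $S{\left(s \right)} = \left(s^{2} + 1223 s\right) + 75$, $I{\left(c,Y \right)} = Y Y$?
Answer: $-357399$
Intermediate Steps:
$I{\left(c,Y \right)} = Y^{2}$
$S{\left(s \right)} = 75 + s^{2} + 1223 s$
$z = -8$ ($z = 4 \left(-2\right) = -8$)
$f{\left(W \right)} = W + W^{2} + W^{3}$ ($f{\left(W \right)} = \left(W^{2} + W^{2} W\right) + W = \left(W^{2} + W^{3}\right) + W = W + W^{2} + W^{3}$)
$S{\left(-485 \right)} - f{\left(z \right)} = \left(75 + \left(-485\right)^{2} + 1223 \left(-485\right)\right) - - 8 \left(1 - 8 + \left(-8\right)^{2}\right) = \left(75 + 235225 - 593155\right) - - 8 \left(1 - 8 + 64\right) = -357855 - \left(-8\right) 57 = -357855 - -456 = -357855 + 456 = -357399$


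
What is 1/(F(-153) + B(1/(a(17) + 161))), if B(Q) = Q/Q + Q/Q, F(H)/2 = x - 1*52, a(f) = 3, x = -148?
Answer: -1/398 ≈ -0.0025126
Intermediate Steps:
F(H) = -400 (F(H) = 2*(-148 - 1*52) = 2*(-148 - 52) = 2*(-200) = -400)
B(Q) = 2 (B(Q) = 1 + 1 = 2)
1/(F(-153) + B(1/(a(17) + 161))) = 1/(-400 + 2) = 1/(-398) = -1/398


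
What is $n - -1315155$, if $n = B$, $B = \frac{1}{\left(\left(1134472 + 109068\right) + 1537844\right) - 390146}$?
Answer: $\frac{3144848611891}{2391238} \approx 1.3152 \cdot 10^{6}$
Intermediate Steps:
$B = \frac{1}{2391238}$ ($B = \frac{1}{\left(1243540 + 1537844\right) - 390146} = \frac{1}{2781384 - 390146} = \frac{1}{2391238} \approx 4.1819 \cdot 10^{-7}$)
$n = \frac{1}{2391238} \approx 4.1819 \cdot 10^{-7}$
$n - -1315155 = \frac{1}{2391238} - -1315155 = \frac{1}{2391238} + 1315155 = \frac{3144848611891}{2391238}$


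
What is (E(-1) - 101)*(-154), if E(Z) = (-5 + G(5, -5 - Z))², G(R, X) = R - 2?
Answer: 14938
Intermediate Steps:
G(R, X) = -2 + R
E(Z) = 4 (E(Z) = (-5 + (-2 + 5))² = (-5 + 3)² = (-2)² = 4)
(E(-1) - 101)*(-154) = (4 - 101)*(-154) = -97*(-154) = 14938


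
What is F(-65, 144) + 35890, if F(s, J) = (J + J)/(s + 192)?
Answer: 4558318/127 ≈ 35892.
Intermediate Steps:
F(s, J) = 2*J/(192 + s) (F(s, J) = (2*J)/(192 + s) = 2*J/(192 + s))
F(-65, 144) + 35890 = 2*144/(192 - 65) + 35890 = 2*144/127 + 35890 = 2*144*(1/127) + 35890 = 288/127 + 35890 = 4558318/127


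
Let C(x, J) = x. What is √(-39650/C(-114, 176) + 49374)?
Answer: √161546151/57 ≈ 222.98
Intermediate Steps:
√(-39650/C(-114, 176) + 49374) = √(-39650/(-114) + 49374) = √(-39650*(-1/114) + 49374) = √(19825/57 + 49374) = √(2834143/57) = √161546151/57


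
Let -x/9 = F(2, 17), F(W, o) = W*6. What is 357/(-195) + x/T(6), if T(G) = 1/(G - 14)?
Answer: 56041/65 ≈ 862.17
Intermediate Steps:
T(G) = 1/(-14 + G)
F(W, o) = 6*W
x = -108 (x = -54*2 = -9*12 = -108)
357/(-195) + x/T(6) = 357/(-195) - 108/(1/(-14 + 6)) = 357*(-1/195) - 108/(1/(-8)) = -119/65 - 108/(-⅛) = -119/65 - 108*(-8) = -119/65 + 864 = 56041/65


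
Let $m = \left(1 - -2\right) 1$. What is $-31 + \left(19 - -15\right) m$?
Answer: $71$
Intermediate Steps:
$m = 3$ ($m = \left(1 + 2\right) 1 = 3 \cdot 1 = 3$)
$-31 + \left(19 - -15\right) m = -31 + \left(19 - -15\right) 3 = -31 + \left(19 + 15\right) 3 = -31 + 34 \cdot 3 = -31 + 102 = 71$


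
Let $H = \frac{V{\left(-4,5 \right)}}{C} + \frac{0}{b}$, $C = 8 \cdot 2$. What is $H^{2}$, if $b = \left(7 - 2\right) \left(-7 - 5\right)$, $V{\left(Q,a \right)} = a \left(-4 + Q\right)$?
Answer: $\frac{25}{4} \approx 6.25$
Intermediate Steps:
$C = 16$
$b = -60$ ($b = 5 \left(-12\right) = -60$)
$H = - \frac{5}{2}$ ($H = \frac{5 \left(-4 - 4\right)}{16} + \frac{0}{-60} = 5 \left(-8\right) \frac{1}{16} + 0 \left(- \frac{1}{60}\right) = \left(-40\right) \frac{1}{16} + 0 = - \frac{5}{2} + 0 = - \frac{5}{2} \approx -2.5$)
$H^{2} = \left(- \frac{5}{2}\right)^{2} = \frac{25}{4}$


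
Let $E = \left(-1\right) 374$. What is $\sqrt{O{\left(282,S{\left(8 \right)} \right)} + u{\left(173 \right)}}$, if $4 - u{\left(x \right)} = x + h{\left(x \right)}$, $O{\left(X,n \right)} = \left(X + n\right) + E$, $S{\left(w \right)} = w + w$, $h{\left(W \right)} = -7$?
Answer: $i \sqrt{238} \approx 15.427 i$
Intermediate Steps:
$E = -374$
$S{\left(w \right)} = 2 w$
$O{\left(X,n \right)} = -374 + X + n$ ($O{\left(X,n \right)} = \left(X + n\right) - 374 = -374 + X + n$)
$u{\left(x \right)} = 11 - x$ ($u{\left(x \right)} = 4 - \left(x - 7\right) = 4 - \left(-7 + x\right) = 11 - x$)
$\sqrt{O{\left(282,S{\left(8 \right)} \right)} + u{\left(173 \right)}} = \sqrt{\left(-374 + 282 + 2 \cdot 8\right) + \left(11 - 173\right)} = \sqrt{\left(-374 + 282 + 16\right) + \left(11 - 173\right)} = \sqrt{-76 - 162} = \sqrt{-238} = i \sqrt{238}$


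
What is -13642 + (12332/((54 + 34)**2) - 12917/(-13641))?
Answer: -360204188077/26408976 ≈ -13639.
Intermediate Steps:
-13642 + (12332/((54 + 34)**2) - 12917/(-13641)) = -13642 + (12332/(88**2) - 12917*(-1/13641)) = -13642 + (12332/7744 + 12917/13641) = -13642 + (12332*(1/7744) + 12917/13641) = -13642 + (3083/1936 + 12917/13641) = -13642 + 67062515/26408976 = -360204188077/26408976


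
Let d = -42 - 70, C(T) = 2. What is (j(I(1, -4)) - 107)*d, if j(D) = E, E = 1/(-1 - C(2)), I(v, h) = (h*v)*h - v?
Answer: 36064/3 ≈ 12021.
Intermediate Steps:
I(v, h) = -v + v*h² (I(v, h) = v*h² - v = -v + v*h²)
d = -112
E = -⅓ (E = 1/(-1 - 1*2) = 1/(-1 - 2) = 1/(-3) = -⅓ ≈ -0.33333)
j(D) = -⅓
(j(I(1, -4)) - 107)*d = (-⅓ - 107)*(-112) = -322/3*(-112) = 36064/3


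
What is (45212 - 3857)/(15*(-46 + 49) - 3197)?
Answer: -41355/3152 ≈ -13.120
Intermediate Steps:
(45212 - 3857)/(15*(-46 + 49) - 3197) = 41355/(15*3 - 3197) = 41355/(45 - 3197) = 41355/(-3152) = 41355*(-1/3152) = -41355/3152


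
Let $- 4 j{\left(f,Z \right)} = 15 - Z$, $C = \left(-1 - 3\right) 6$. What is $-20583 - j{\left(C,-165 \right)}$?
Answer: $-20538$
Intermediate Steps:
$C = -24$ ($C = \left(-4\right) 6 = -24$)
$j{\left(f,Z \right)} = - \frac{15}{4} + \frac{Z}{4}$ ($j{\left(f,Z \right)} = - \frac{15 - Z}{4} = - \frac{15}{4} + \frac{Z}{4}$)
$-20583 - j{\left(C,-165 \right)} = -20583 - \left(- \frac{15}{4} + \frac{1}{4} \left(-165\right)\right) = -20583 - \left(- \frac{15}{4} - \frac{165}{4}\right) = -20583 - -45 = -20583 + 45 = -20538$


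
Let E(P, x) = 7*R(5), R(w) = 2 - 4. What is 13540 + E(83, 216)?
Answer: 13526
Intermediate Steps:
R(w) = -2
E(P, x) = -14 (E(P, x) = 7*(-2) = -14)
13540 + E(83, 216) = 13540 - 14 = 13526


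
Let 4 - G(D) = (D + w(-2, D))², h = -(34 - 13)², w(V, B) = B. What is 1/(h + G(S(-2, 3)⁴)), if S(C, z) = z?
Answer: -1/26681 ≈ -3.7480e-5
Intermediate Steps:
h = -441 (h = -1*21² = -1*441 = -441)
G(D) = 4 - 4*D² (G(D) = 4 - (D + D)² = 4 - (2*D)² = 4 - 4*D²)
1/(h + G(S(-2, 3)⁴)) = 1/(-441 + (4 - 4*(3⁴)²)) = 1/(-441 + (4 - 4*81²)) = 1/(-441 + (4 - 4*6561)) = 1/(-441 + (4 - 26244)) = 1/(-441 - 26240) = 1/(-26681) = -1/26681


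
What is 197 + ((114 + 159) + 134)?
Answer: 604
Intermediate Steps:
197 + ((114 + 159) + 134) = 197 + (273 + 134) = 197 + 407 = 604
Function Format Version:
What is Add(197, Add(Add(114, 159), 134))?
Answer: 604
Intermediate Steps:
Add(197, Add(Add(114, 159), 134)) = Add(197, Add(273, 134)) = Add(197, 407) = 604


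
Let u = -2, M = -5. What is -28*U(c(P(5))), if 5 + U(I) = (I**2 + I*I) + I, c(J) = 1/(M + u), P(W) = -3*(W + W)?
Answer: 1000/7 ≈ 142.86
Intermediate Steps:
P(W) = -6*W
c(J) = -1/7 (c(J) = 1/(-5 - 2) = 1/(-7) = -1/7)
U(I) = -5 + I + 2*I**2 (U(I) = -5 + ((I**2 + I*I) + I) = -5 + ((I**2 + I**2) + I) = -5 + (2*I**2 + I) = -5 + (I + 2*I**2) = -5 + I + 2*I**2)
-28*U(c(P(5))) = -28*(-5 - 1/7 + 2*(-1/7)**2) = -28*(-5 - 1/7 + 2*(1/49)) = -28*(-5 - 1/7 + 2/49) = -28*(-250/49) = 1000/7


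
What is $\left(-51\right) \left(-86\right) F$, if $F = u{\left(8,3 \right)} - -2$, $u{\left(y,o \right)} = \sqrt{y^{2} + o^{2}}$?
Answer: $8772 + 4386 \sqrt{73} \approx 46246.0$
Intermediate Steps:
$u{\left(y,o \right)} = \sqrt{o^{2} + y^{2}}$
$F = 2 + \sqrt{73}$ ($F = \sqrt{3^{2} + 8^{2}} - -2 = \sqrt{9 + 64} + \left(-9 + 11\right) = \sqrt{73} + 2 = 2 + \sqrt{73} \approx 10.544$)
$\left(-51\right) \left(-86\right) F = \left(-51\right) \left(-86\right) \left(2 + \sqrt{73}\right) = 4386 \left(2 + \sqrt{73}\right) = 8772 + 4386 \sqrt{73}$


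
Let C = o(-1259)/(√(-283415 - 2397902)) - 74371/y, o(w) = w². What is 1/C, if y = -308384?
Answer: 2673719134346656/10388642132697265163131 + 6554013004946432*I*√2681317/10388642132697265163131 ≈ 2.5737e-7 + 0.0010331*I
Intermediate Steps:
C = 74371/308384 - 1585081*I*√2681317/2681317 (C = (-1259)²/(√(-283415 - 2397902)) - 74371/(-308384) = 1585081/(√(-2681317)) - 74371*(-1/308384) = 1585081/((I*√2681317)) + 74371/308384 = 1585081*(-I*√2681317/2681317) + 74371/308384 = -1585081*I*√2681317/2681317 + 74371/308384 = 74371/308384 - 1585081*I*√2681317/2681317 ≈ 0.24116 - 968.0*I)
1/C = 1/(74371/308384 - 1585081*I*√2681317/2681317)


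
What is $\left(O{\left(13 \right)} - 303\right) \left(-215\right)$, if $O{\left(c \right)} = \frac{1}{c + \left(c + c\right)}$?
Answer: $\frac{2540440}{39} \approx 65140.0$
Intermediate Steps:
$O{\left(c \right)} = \frac{1}{3 c}$ ($O{\left(c \right)} = \frac{1}{c + 2 c} = \frac{1}{3 c}$)
$\left(O{\left(13 \right)} - 303\right) \left(-215\right) = \left(\frac{1}{3 \cdot 13} - 303\right) \left(-215\right) = \left(\frac{1}{3} \cdot \frac{1}{13} - 303\right) \left(-215\right) = \left(\frac{1}{39} - 303\right) \left(-215\right) = \left(- \frac{11816}{39}\right) \left(-215\right) = \frac{2540440}{39}$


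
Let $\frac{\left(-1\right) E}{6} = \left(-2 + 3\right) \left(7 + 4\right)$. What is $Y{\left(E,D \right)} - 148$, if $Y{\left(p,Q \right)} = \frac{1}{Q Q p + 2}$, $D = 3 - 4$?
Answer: $- \frac{9473}{64} \approx -148.02$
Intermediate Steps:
$D = -1$
$E = -66$ ($E = - 6 \left(-2 + 3\right) \left(7 + 4\right) = - 6 \cdot 1 \cdot 11 = \left(-6\right) 11 = -66$)
$Y{\left(p,Q \right)} = \frac{1}{2 + p Q^{2}}$ ($Y{\left(p,Q \right)} = \frac{1}{Q^{2} p + 2} = \frac{1}{p Q^{2} + 2} = \frac{1}{2 + p Q^{2}}$)
$Y{\left(E,D \right)} - 148 = \frac{1}{2 - 66 \left(-1\right)^{2}} - 148 = \frac{1}{2 - 66} - 148 = \frac{1}{-64} - 148 = - \frac{1}{64} - 148 = - \frac{9473}{64}$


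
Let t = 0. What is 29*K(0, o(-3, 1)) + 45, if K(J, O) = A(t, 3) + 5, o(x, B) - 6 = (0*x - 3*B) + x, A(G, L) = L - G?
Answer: 277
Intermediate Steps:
o(x, B) = 6 + x - 3*B (o(x, B) = 6 + ((0*x - 3*B) + x) = 6 + ((0 - 3*B) + x) = 6 + (-3*B + x) = 6 + (x - 3*B) = 6 + x - 3*B)
K(J, O) = 8 (K(J, O) = (3 - 1*0) + 5 = (3 + 0) + 5 = 3 + 5 = 8)
29*K(0, o(-3, 1)) + 45 = 29*8 + 45 = 232 + 45 = 277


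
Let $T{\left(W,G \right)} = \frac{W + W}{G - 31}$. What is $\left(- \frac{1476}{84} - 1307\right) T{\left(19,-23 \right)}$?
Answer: $\frac{176168}{189} \approx 932.11$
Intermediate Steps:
$T{\left(W,G \right)} = \frac{2 W}{-31 + G}$
$\left(- \frac{1476}{84} - 1307\right) T{\left(19,-23 \right)} = \left(- \frac{1476}{84} - 1307\right) 2 \cdot 19 \frac{1}{-31 - 23} = \left(\left(-1476\right) \frac{1}{84} - 1307\right) 2 \cdot 19 \frac{1}{-54} = \left(- \frac{123}{7} - 1307\right) 2 \cdot 19 \left(- \frac{1}{54}\right) = \left(- \frac{9272}{7}\right) \left(- \frac{19}{27}\right) = \frac{176168}{189}$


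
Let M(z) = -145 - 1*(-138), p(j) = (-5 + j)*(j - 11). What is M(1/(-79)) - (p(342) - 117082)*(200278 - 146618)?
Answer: 297008093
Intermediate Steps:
p(j) = (-11 + j)*(-5 + j) (p(j) = (-5 + j)*(-11 + j) = (-11 + j)*(-5 + j))
M(z) = -7 (M(z) = -145 + 138 = -7)
M(1/(-79)) - (p(342) - 117082)*(200278 - 146618) = -7 - ((55 + 342² - 16*342) - 117082)*(200278 - 146618) = -7 - ((55 + 116964 - 5472) - 117082)*53660 = -7 - (111547 - 117082)*53660 = -7 - (-5535)*53660 = -7 - 1*(-297008100) = -7 + 297008100 = 297008093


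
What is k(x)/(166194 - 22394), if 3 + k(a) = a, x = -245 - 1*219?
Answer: -467/143800 ≈ -0.0032476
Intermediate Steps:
x = -464 (x = -245 - 219 = -464)
k(a) = -3 + a
k(x)/(166194 - 22394) = (-3 - 464)/(166194 - 22394) = -467/143800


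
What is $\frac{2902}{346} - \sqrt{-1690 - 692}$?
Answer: $\frac{1451}{173} - i \sqrt{2382} \approx 8.3873 - 48.806 i$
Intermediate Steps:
$\frac{2902}{346} - \sqrt{-1690 - 692} = 2902 \cdot \frac{1}{346} - \sqrt{-2382} = \frac{1451}{173} - i \sqrt{2382}$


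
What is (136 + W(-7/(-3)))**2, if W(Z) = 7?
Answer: 20449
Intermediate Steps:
(136 + W(-7/(-3)))**2 = (136 + 7)**2 = 143**2 = 20449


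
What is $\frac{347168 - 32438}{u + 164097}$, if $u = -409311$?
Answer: $- \frac{17485}{13623} \approx -1.2835$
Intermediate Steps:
$\frac{347168 - 32438}{u + 164097} = \frac{347168 - 32438}{-409311 + 164097} = \frac{314730}{-245214} = 314730 \left(- \frac{1}{245214}\right) = - \frac{17485}{13623}$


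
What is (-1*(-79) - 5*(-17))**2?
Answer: 26896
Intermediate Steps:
(-1*(-79) - 5*(-17))**2 = (79 + 85)**2 = 164**2 = 26896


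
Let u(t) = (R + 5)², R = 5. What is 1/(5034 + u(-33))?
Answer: 1/5134 ≈ 0.00019478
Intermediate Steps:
u(t) = 100 (u(t) = (5 + 5)² = 10² = 100)
1/(5034 + u(-33)) = 1/(5034 + 100) = 1/5134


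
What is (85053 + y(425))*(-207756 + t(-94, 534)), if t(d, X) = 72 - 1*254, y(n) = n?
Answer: -17774124364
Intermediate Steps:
t(d, X) = -182 (t(d, X) = 72 - 254 = -182)
(85053 + y(425))*(-207756 + t(-94, 534)) = (85053 + 425)*(-207756 - 182) = 85478*(-207938) = -17774124364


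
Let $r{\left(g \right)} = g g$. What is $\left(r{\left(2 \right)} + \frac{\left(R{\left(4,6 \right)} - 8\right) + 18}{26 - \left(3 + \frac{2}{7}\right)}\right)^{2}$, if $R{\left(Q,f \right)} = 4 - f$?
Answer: $\frac{478864}{25281} \approx 18.942$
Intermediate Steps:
$r{\left(g \right)} = g^{2}$
$\left(r{\left(2 \right)} + \frac{\left(R{\left(4,6 \right)} - 8\right) + 18}{26 - \left(3 + \frac{2}{7}\right)}\right)^{2} = \left(2^{2} + \frac{\left(\left(4 - 6\right) - 8\right) + 18}{26 - \left(3 + \frac{2}{7}\right)}\right)^{2} = \left(4 + \frac{\left(\left(4 - 6\right) - 8\right) + 18}{26 - \frac{23}{7}}\right)^{2} = \left(4 + \frac{\left(-2 - 8\right) + 18}{26 - \frac{23}{7}}\right)^{2} = \left(4 + \frac{-10 + 18}{26 - \frac{23}{7}}\right)^{2} = \left(4 + \frac{8}{\frac{159}{7}}\right)^{2} = \left(4 + 8 \cdot \frac{7}{159}\right)^{2} = \left(4 + \frac{56}{159}\right)^{2} = \left(\frac{692}{159}\right)^{2} = \frac{478864}{25281}$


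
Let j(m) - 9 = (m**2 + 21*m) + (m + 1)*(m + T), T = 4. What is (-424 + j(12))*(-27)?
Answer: -5103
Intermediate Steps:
j(m) = 9 + m**2 + 21*m + (1 + m)*(4 + m) (j(m) = 9 + ((m**2 + 21*m) + (m + 1)*(m + 4)) = 9 + ((m**2 + 21*m) + (1 + m)*(4 + m)) = 9 + (m**2 + 21*m + (1 + m)*(4 + m)) = 9 + m**2 + 21*m + (1 + m)*(4 + m))
(-424 + j(12))*(-27) = (-424 + (13 + 2*12**2 + 26*12))*(-27) = (-424 + (13 + 2*144 + 312))*(-27) = (-424 + (13 + 288 + 312))*(-27) = (-424 + 613)*(-27) = 189*(-27) = -5103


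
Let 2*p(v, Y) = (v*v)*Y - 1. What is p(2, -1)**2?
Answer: 25/4 ≈ 6.2500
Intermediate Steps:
p(v, Y) = -1/2 + Y*v**2/2 (p(v, Y) = ((v*v)*Y - 1)/2 = (v**2*Y - 1)/2 = (Y*v**2 - 1)/2 = (-1 + Y*v**2)/2 = -1/2 + Y*v**2/2)
p(2, -1)**2 = (-1/2 + (1/2)*(-1)*2**2)**2 = (-1/2 + (1/2)*(-1)*4)**2 = (-1/2 - 2)**2 = (-5/2)**2 = 25/4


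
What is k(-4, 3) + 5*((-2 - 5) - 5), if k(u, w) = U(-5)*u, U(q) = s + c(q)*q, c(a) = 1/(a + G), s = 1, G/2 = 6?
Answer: -428/7 ≈ -61.143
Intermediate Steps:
G = 12 (G = 2*6 = 12)
c(a) = 1/(12 + a) (c(a) = 1/(a + 12) = 1/(12 + a))
U(q) = 1 + q/(12 + q)
k(u, w) = 2*u/7 (k(u, w) = (2*(6 - 5)/(12 - 5))*u = (2*1/7)*u = (2*(1/7)*1)*u = 2*u/7)
k(-4, 3) + 5*((-2 - 5) - 5) = (2/7)*(-4) + 5*((-2 - 5) - 5) = -8/7 + 5*(-7 - 5) = -8/7 + 5*(-12) = -8/7 - 60 = -428/7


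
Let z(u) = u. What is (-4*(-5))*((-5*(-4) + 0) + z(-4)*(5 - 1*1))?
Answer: 80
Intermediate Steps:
(-4*(-5))*((-5*(-4) + 0) + z(-4)*(5 - 1*1)) = (-4*(-5))*((-5*(-4) + 0) - 4*(5 - 1*1)) = 20*((20 + 0) - 4*(5 - 1)) = 20*(20 - 4*4) = 20*(20 - 16) = 20*4 = 80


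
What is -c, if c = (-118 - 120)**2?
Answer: -56644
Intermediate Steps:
c = 56644 (c = (-238)**2 = 56644)
-c = -1*56644 = -56644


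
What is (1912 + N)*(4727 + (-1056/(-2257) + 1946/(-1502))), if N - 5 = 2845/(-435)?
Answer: 1331490871911640/147465609 ≈ 9.0292e+6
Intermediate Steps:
N = -134/87 (N = 5 + 2845/(-435) = 5 + 2845*(-1/435) = 5 - 569/87 = -134/87 ≈ -1.5402)
(1912 + N)*(4727 + (-1056/(-2257) + 1946/(-1502))) = (1912 - 134/87)*(4727 + (-1056/(-2257) + 1946/(-1502))) = 166210*(4727 + (-1056*(-1/2257) + 1946*(-1/1502)))/87 = 166210*(4727 + (1056/2257 - 973/751))/87 = 166210*(4727 - 1403005/1695007)/87 = (166210/87)*(8010895084/1695007) = 1331490871911640/147465609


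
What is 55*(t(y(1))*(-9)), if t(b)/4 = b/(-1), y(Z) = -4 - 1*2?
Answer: -11880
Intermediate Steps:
y(Z) = -6 (y(Z) = -4 - 2 = -6)
t(b) = -4*b (t(b) = 4*(b/(-1)) = 4*(b*(-1)) = 4*(-b) = -4*b)
55*(t(y(1))*(-9)) = 55*(-4*(-6)*(-9)) = 55*(24*(-9)) = 55*(-216) = -11880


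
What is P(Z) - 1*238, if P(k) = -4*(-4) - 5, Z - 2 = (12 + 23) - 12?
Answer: -227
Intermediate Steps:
Z = 25 (Z = 2 + ((12 + 23) - 12) = 2 + (35 - 12) = 2 + 23 = 25)
P(k) = 11 (P(k) = 16 - 5 = 11)
P(Z) - 1*238 = 11 - 1*238 = 11 - 238 = -227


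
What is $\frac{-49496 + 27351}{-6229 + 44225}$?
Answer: $- \frac{22145}{37996} \approx -0.58282$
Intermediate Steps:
$\frac{-49496 + 27351}{-6229 + 44225} = - \frac{22145}{37996}$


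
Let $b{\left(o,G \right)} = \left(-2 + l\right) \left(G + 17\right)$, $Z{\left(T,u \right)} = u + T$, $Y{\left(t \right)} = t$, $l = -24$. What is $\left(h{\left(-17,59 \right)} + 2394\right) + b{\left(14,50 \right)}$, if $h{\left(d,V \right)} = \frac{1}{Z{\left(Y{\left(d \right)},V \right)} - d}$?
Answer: $\frac{38469}{59} \approx 652.02$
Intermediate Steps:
$Z{\left(T,u \right)} = T + u$
$b{\left(o,G \right)} = -442 - 26 G$ ($b{\left(o,G \right)} = \left(-2 - 24\right) \left(G + 17\right) = - 26 \left(17 + G\right) = -442 - 26 G$)
$h{\left(d,V \right)} = \frac{1}{V}$ ($h{\left(d,V \right)} = \frac{1}{\left(d + V\right) - d} = \frac{1}{\left(V + d\right) - d} = \frac{1}{V}$)
$\left(h{\left(-17,59 \right)} + 2394\right) + b{\left(14,50 \right)} = \left(\frac{1}{59} + 2394\right) - 1742 = \frac{141247}{59} - 1742 = \frac{38469}{59}$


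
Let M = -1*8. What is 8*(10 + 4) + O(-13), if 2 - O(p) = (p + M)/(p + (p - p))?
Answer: 1461/13 ≈ 112.38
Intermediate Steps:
M = -8
O(p) = 2 - (-8 + p)/p (O(p) = 2 - (p - 8)/(p + (p - p)) = 2 - (-8 + p)/(p + 0) = 2 - (-8 + p)/p)
8*(10 + 4) + O(-13) = 8*(10 + 4) + (8 - 13)/(-13) = 8*14 - 1/13*(-5) = 112 + 5/13 = 1461/13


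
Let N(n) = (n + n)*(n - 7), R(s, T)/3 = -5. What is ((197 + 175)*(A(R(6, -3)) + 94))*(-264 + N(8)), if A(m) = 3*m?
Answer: -4520544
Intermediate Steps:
R(s, T) = -15 (R(s, T) = 3*(-5) = -15)
N(n) = 2*n*(-7 + n) (N(n) = (2*n)*(-7 + n) = 2*n*(-7 + n))
((197 + 175)*(A(R(6, -3)) + 94))*(-264 + N(8)) = ((197 + 175)*(3*(-15) + 94))*(-264 + 2*8*(-7 + 8)) = (372*(-45 + 94))*(-264 + 2*8*1) = (372*49)*(-264 + 16) = 18228*(-248) = -4520544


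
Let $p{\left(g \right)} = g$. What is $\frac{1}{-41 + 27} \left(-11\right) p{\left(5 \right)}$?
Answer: $\frac{55}{14} \approx 3.9286$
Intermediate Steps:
$\frac{1}{-41 + 27} \left(-11\right) p{\left(5 \right)} = \frac{1}{-41 + 27} \left(-11\right) 5 = \frac{1}{-14} \left(-11\right) 5 = \left(- \frac{1}{14}\right) \left(-11\right) 5 = \frac{11}{14} \cdot 5 = \frac{55}{14}$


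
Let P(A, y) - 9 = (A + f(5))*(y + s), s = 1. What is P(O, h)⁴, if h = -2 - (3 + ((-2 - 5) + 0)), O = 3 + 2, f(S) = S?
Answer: 2313441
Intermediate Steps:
O = 5
h = 2 (h = -2 - (3 + (-7 + 0)) = -2 - (3 - 7) = -2 - 1*(-4) = -2 + 4 = 2)
P(A, y) = 9 + (1 + y)*(5 + A) (P(A, y) = 9 + (A + 5)*(y + 1) = 9 + (5 + A)*(1 + y) = 9 + (1 + y)*(5 + A))
P(O, h)⁴ = (14 + 5 + 5*2 + 5*2)⁴ = (14 + 5 + 10 + 10)⁴ = 39⁴ = 2313441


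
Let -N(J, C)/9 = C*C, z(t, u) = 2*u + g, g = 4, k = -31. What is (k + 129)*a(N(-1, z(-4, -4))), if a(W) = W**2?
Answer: 2032128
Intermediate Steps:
z(t, u) = 4 + 2*u (z(t, u) = 2*u + 4 = 4 + 2*u)
N(J, C) = -9*C**2 (N(J, C) = -9*C*C = -9*C**2)
(k + 129)*a(N(-1, z(-4, -4))) = (-31 + 129)*(-9*(4 + 2*(-4))**2)**2 = 98*(-9*(4 - 8)**2)**2 = 98*(-9*(-4)**2)**2 = 98*(-9*16)**2 = 98*(-144)**2 = 98*20736 = 2032128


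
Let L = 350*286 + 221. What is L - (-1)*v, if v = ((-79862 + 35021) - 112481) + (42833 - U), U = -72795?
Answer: 58627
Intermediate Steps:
v = -41694 (v = ((-79862 + 35021) - 112481) + (42833 - 1*(-72795)) = (-44841 - 112481) + (42833 + 72795) = -157322 + 115628 = -41694)
L = 100321 (L = 100100 + 221 = 100321)
L - (-1)*v = 100321 - (-1)*(-41694) = 100321 - 1*41694 = 100321 - 41694 = 58627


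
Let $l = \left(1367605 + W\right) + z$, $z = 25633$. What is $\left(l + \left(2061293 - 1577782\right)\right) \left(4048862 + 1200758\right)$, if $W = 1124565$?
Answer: $15755758000680$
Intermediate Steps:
$l = 2517803$ ($l = \left(1367605 + 1124565\right) + 25633 = 2492170 + 25633 = 2517803$)
$\left(l + \left(2061293 - 1577782\right)\right) \left(4048862 + 1200758\right) = \left(2517803 + \left(2061293 - 1577782\right)\right) \left(4048862 + 1200758\right) = \left(2517803 + \left(2061293 - 1577782\right)\right) 5249620 = \left(2517803 + 483511\right) 5249620 = 3001314 \cdot 5249620 = 15755758000680$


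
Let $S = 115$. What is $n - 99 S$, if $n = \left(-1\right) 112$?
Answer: $-11497$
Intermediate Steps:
$n = -112$
$n - 99 S = -112 - 11385 = -11497$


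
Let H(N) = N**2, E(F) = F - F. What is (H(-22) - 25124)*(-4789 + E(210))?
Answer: 118000960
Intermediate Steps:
E(F) = 0
(H(-22) - 25124)*(-4789 + E(210)) = ((-22)**2 - 25124)*(-4789 + 0) = (484 - 25124)*(-4789) = -24640*(-4789) = 118000960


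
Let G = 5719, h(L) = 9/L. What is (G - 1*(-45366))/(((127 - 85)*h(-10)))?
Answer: -255425/189 ≈ -1351.5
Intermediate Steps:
(G - 1*(-45366))/(((127 - 85)*h(-10))) = (5719 - 1*(-45366))/(((127 - 85)*(9/(-10)))) = (5719 + 45366)/((42*(9*(-⅒)))) = 51085/((42*(-9/10))) = 51085/(-189/5) = 51085*(-5/189) = -255425/189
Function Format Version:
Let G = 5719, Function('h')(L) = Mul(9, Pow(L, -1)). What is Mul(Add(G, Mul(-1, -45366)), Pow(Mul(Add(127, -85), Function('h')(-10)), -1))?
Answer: Rational(-255425, 189) ≈ -1351.5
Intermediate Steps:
Mul(Add(G, Mul(-1, -45366)), Pow(Mul(Add(127, -85), Function('h')(-10)), -1)) = Mul(Add(5719, Mul(-1, -45366)), Pow(Mul(Add(127, -85), Mul(9, Pow(-10, -1))), -1)) = Mul(Add(5719, 45366), Pow(Mul(42, Mul(9, Rational(-1, 10))), -1)) = Mul(51085, Pow(Mul(42, Rational(-9, 10)), -1)) = Mul(51085, Pow(Rational(-189, 5), -1)) = Mul(51085, Rational(-5, 189)) = Rational(-255425, 189)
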